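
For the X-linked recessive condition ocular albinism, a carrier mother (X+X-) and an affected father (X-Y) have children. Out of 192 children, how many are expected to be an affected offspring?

Cross: X+X- × X-Y
Offspring: 1 X+X-, 1 X+Y, 1 X-X-, 1 X-Y
Probability of an affected offspring: 2/4 = 1/2
Expected count = 1/2 × 192 = 96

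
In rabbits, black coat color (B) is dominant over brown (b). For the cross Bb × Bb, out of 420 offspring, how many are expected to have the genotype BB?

Punnett square for Bb × Bb:
Offspring genotypes: 1 BB, 2 Bb, 1 bb
Total offspring: 4
Count with target: 1
Probability: 1/4
Expected count = 1/4 × 420 = 105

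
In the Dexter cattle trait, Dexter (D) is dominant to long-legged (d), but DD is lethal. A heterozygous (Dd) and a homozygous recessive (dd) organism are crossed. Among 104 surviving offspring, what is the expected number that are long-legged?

Cross: Dd × dd
Punnett square offspring (before lethality): 2 Dd, 2 dd
No DD offspring are produced in this cross.
long-legged: 2 out of 4 → fraction 1/2
Expected count = 1/2 × 104 = 52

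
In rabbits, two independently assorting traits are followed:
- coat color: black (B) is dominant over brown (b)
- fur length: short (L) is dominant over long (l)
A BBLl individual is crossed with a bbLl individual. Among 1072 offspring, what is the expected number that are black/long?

Dihybrid cross BBLl × bbLl — consider each gene separately:
coat color: BB × bb → 4 Bb → 4 B_ (out of 4)
fur length: Ll × Ll → 1 LL, 2 Ll, 1 ll → 3 L_ : 1 ll (out of 4)
Combine (counts out of 4 × 4 = 16): black/short (B_L_) = 4×3 = 12; black/long (B_ll) = 4×1 = 4
Phenotype counts (out of 16): 12 black/short, 4 black/long
black/long: 4 out of 16 → fraction 1/4
Expected count = 1/4 × 1072 = 268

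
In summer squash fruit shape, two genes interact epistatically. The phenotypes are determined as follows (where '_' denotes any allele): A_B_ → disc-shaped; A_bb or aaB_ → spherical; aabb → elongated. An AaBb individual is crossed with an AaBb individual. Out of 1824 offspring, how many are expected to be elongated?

Cross: AaBb × AaBb — consider each gene separately:
A gene: Aa × Aa → 1 AA, 2 Aa, 1 aa → 3 A_ : 1 aa (out of 4)
B gene: Bb × Bb → 1 BB, 2 Bb, 1 bb → 3 B_ : 1 bb (out of 4)
Genotype classes (out of 4 × 4 = 16): A_B_ = 3×3 = 9; A_bb = 3×1 = 3; aaB_ = 1×3 = 3; aabb = 1×1 = 1
Apply the phenotype rules: A_B_ (9) → disc-shaped; A_bb (3) + aaB_ (3) → spherical; aabb (1) → elongated
Phenotype counts (out of 16): 9 disc-shaped, 6 spherical, 1 elongated
elongated: 1 out of 16 → fraction 1/16
Expected count = 1/16 × 1824 = 114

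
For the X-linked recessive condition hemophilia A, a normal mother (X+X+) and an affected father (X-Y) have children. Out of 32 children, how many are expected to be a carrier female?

Cross: X+X+ × X-Y
Offspring: 2 X+X-, 2 X+Y
Probability of a carrier female: 2/4 = 1/2
Expected count = 1/2 × 32 = 16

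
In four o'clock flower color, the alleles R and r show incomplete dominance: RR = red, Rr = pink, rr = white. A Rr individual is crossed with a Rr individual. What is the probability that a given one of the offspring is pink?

Punnett square for Rr × Rr:
Offspring genotypes: 1 RR, 2 Rr, 1 rr
Phenotype counts: 1 red, 2 pink, 1 white
pink: 2 out of 4
Probability: 2/4 = 1/2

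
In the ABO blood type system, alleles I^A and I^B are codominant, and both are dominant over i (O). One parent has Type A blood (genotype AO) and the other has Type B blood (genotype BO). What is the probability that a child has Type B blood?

Cross: AO × BO
Possible offspring genotypes: 1 AB, 1 AO, 1 BO, 1 OO
Blood type counts: 1 Type AB, 1 Type A, 1 Type B, 1 Type O
Probability of Type B: 1/4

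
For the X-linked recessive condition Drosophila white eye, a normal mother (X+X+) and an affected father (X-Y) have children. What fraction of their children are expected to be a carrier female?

Cross: X+X+ × X-Y
Offspring: 2 X+X-, 2 X+Y
Probability of a carrier female: 2/4 = 1/2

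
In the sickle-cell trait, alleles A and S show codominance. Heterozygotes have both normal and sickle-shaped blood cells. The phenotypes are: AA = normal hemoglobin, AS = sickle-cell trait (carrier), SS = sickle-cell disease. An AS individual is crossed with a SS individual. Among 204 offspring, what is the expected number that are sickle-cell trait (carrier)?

Punnett square for AS × SS:
Offspring genotypes: 2 AS, 2 SS
Phenotype counts: 2 sickle-cell trait (carrier), 2 sickle-cell disease
sickle-cell trait (carrier): 2 out of 4 → fraction 1/2
Expected count = 1/2 × 204 = 102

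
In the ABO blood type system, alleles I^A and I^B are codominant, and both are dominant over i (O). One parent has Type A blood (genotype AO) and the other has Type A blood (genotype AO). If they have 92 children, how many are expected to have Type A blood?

Cross: AO × AO
Possible offspring genotypes: 1 AA, 2 AO, 1 OO
Blood type counts: 3 Type A, 1 Type O
Probability of Type A: 3/4
Expected count = 3/4 × 92 = 69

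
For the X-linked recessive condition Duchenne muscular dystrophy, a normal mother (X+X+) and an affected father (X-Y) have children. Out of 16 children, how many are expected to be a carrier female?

Cross: X+X+ × X-Y
Offspring: 2 X+X-, 2 X+Y
Probability of a carrier female: 2/4 = 1/2
Expected count = 1/2 × 16 = 8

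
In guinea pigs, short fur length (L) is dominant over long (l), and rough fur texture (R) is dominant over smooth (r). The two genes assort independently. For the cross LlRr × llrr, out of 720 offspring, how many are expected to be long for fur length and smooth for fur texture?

Dihybrid cross LlRr × llrr — consider each gene separately:
fur length: Ll × ll → 2 Ll, 2 ll → 2 L_ : 2 ll (out of 4)
fur texture: Rr × rr → 2 Rr, 2 rr → 2 R_ : 2 rr (out of 4)
Looking for: long (ll) and smooth (rr)
P(long) = 2/4, P(smooth) = 2/4
P(both) = 2/4 × 2/4 = 4/16 = 1/4
Expected count = 1/4 × 720 = 180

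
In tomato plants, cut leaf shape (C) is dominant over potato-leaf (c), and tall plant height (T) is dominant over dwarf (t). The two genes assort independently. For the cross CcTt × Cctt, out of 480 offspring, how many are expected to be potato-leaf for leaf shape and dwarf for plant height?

Dihybrid cross CcTt × Cctt — consider each gene separately:
leaf shape: Cc × Cc → 1 CC, 2 Cc, 1 cc → 3 C_ : 1 cc (out of 4)
plant height: Tt × tt → 2 Tt, 2 tt → 2 T_ : 2 tt (out of 4)
Looking for: potato-leaf (cc) and dwarf (tt)
P(potato-leaf) = 1/4, P(dwarf) = 2/4
P(both) = 1/4 × 2/4 = 2/16 = 1/8
Expected count = 1/8 × 480 = 60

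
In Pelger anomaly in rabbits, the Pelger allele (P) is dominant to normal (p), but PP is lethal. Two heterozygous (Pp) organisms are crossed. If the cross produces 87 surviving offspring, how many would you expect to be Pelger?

Cross: Pp × Pp
Punnett square offspring (before lethality): 1 PP, 2 Pp, 1 pp
The PP genotype is lethal (embryos die); surviving offspring: 2 Pp, 1 pp
Pelger: 2 out of 3 → fraction 2/3
Expected count = 2/3 × 87 = 58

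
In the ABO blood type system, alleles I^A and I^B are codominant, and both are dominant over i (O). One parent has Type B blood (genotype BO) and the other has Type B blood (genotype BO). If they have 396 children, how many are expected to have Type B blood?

Cross: BO × BO
Possible offspring genotypes: 1 BB, 2 BO, 1 OO
Blood type counts: 3 Type B, 1 Type O
Probability of Type B: 3/4
Expected count = 3/4 × 396 = 297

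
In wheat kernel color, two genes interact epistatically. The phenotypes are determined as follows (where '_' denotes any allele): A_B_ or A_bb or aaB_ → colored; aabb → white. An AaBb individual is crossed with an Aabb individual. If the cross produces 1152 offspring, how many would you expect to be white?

Cross: AaBb × Aabb — consider each gene separately:
A gene: Aa × Aa → 1 AA, 2 Aa, 1 aa → 3 A_ : 1 aa (out of 4)
B gene: Bb × bb → 2 Bb, 2 bb → 2 B_ : 2 bb (out of 4)
Genotype classes (out of 4 × 4 = 16): A_B_ = 3×2 = 6; A_bb = 3×2 = 6; aaB_ = 1×2 = 2; aabb = 1×2 = 2
Apply the phenotype rules: A_B_ (6) + A_bb (6) + aaB_ (2) → colored; aabb (2) → white
Phenotype counts (out of 16): 14 colored, 2 white
white: 2 out of 16 → fraction 1/8
Expected count = 1/8 × 1152 = 144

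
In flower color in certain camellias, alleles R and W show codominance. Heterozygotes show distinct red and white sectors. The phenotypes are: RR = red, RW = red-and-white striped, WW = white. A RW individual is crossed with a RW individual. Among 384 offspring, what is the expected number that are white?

Punnett square for RW × RW:
Offspring genotypes: 1 RR, 2 RW, 1 WW
Phenotype counts: 1 red, 2 red-and-white striped, 1 white
white: 1 out of 4 → fraction 1/4
Expected count = 1/4 × 384 = 96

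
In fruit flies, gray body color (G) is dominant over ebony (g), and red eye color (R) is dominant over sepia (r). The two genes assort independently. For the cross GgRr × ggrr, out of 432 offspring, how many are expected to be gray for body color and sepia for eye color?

Dihybrid cross GgRr × ggrr — consider each gene separately:
body color: Gg × gg → 2 Gg, 2 gg → 2 G_ : 2 gg (out of 4)
eye color: Rr × rr → 2 Rr, 2 rr → 2 R_ : 2 rr (out of 4)
Looking for: gray (G_) and sepia (rr)
P(gray) = 2/4, P(sepia) = 2/4
P(both) = 2/4 × 2/4 = 4/16 = 1/4
Expected count = 1/4 × 432 = 108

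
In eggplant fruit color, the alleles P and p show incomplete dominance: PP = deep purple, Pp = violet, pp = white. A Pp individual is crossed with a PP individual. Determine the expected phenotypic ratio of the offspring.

Punnett square for Pp × PP:
Offspring genotypes: 2 PP, 2 Pp
Phenotype counts: 2 deep purple, 2 violet
Ratio: 1 deep purple : 1 violet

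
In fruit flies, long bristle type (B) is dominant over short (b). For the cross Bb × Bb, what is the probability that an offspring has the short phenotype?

Punnett square for Bb × Bb:
Offspring genotypes: 1 BB, 2 Bb, 1 bb
Total offspring: 4
Count with target: 1
Probability: 1/4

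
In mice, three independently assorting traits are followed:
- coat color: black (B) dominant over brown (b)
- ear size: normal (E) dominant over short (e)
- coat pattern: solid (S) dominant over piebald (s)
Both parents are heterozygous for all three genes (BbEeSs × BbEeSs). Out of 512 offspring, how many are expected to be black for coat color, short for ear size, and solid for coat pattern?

Trihybrid cross: BbEeSs × BbEeSs
Each trait segregates independently with a 3:1 phenotypic ratio, so each gene contributes 3/4 (dominant) or 1/4 (recessive).
Target: black (coat color), short (ear size), solid (coat pattern)
Probability = product of independent per-trait probabilities
= 3/4 × 1/4 × 3/4 = 9/64
Expected count = 9/64 × 512 = 72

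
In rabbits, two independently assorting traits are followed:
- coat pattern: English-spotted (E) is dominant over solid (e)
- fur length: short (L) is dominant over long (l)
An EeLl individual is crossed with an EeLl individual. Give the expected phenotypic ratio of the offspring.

Dihybrid cross EeLl × EeLl — consider each gene separately:
coat pattern: Ee × Ee → 1 EE, 2 Ee, 1 ee → 3 E_ : 1 ee (out of 4)
fur length: Ll × Ll → 1 LL, 2 Ll, 1 ll → 3 L_ : 1 ll (out of 4)
Combine (counts out of 4 × 4 = 16): English-spotted/short (E_L_) = 3×3 = 9; English-spotted/long (E_ll) = 3×1 = 3; solid/short (eeL_) = 1×3 = 3; solid/long (eell) = 1×1 = 1
Phenotype counts (out of 16): 9 English-spotted/short, 3 English-spotted/long, 3 solid/short, 1 solid/long
Ratio: 9 English-spotted/short : 3 English-spotted/long : 3 solid/short : 1 solid/long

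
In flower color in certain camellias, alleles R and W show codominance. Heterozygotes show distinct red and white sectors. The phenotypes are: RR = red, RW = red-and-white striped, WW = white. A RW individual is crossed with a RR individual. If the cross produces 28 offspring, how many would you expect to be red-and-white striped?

Punnett square for RW × RR:
Offspring genotypes: 2 RR, 2 RW
Phenotype counts: 2 red, 2 red-and-white striped
red-and-white striped: 2 out of 4 → fraction 1/2
Expected count = 1/2 × 28 = 14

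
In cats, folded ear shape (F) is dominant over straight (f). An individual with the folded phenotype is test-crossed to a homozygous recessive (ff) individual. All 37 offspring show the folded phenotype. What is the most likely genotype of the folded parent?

Test cross: ? × ff
All offspring are folded.
If the unknown parent were heterozygous (Ff), about half of 37 offspring would be straight; none are. The unknown parent is most likely homozygous dominant (FF).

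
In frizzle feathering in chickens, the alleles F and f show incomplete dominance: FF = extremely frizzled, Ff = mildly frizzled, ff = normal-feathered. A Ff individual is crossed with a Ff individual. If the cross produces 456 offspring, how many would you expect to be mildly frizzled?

Punnett square for Ff × Ff:
Offspring genotypes: 1 FF, 2 Ff, 1 ff
Phenotype counts: 1 extremely frizzled, 2 mildly frizzled, 1 normal-feathered
mildly frizzled: 2 out of 4 → fraction 1/2
Expected count = 1/2 × 456 = 228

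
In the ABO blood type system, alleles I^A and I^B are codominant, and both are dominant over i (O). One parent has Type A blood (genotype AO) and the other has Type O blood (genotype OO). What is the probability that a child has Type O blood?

Cross: AO × OO
Possible offspring genotypes: 2 AO, 2 OO
Blood type counts: 2 Type A, 2 Type O
Probability of Type O: 2/4 = 1/2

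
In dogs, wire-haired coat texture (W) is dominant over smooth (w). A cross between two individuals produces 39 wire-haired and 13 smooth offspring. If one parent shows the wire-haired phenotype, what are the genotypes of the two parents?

Observed offspring: 39 wire-haired, 13 smooth
The observed ratio simplifies to 3:1. Smooth (ww) offspring appear, so each parent must contribute one w allele. The parent stated to show wire-haired carries W, so it is Ww. The other parent is then either Ww or ww: Ww × ww would give a 1:1 split, whereas Ww × Ww gives 3:1 — matching the data. So both parents are heterozygous (Ww × Ww).
Parent genotypes: Ww × Ww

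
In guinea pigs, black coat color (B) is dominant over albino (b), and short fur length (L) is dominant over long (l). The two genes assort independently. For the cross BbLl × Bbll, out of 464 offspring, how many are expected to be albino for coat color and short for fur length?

Dihybrid cross BbLl × Bbll — consider each gene separately:
coat color: Bb × Bb → 1 BB, 2 Bb, 1 bb → 3 B_ : 1 bb (out of 4)
fur length: Ll × ll → 2 Ll, 2 ll → 2 L_ : 2 ll (out of 4)
Looking for: albino (bb) and short (L_)
P(albino) = 1/4, P(short) = 2/4
P(both) = 1/4 × 2/4 = 2/16 = 1/8
Expected count = 1/8 × 464 = 58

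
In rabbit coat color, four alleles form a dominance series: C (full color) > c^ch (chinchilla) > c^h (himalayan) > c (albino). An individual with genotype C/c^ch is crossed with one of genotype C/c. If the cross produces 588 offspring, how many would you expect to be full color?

Cross: C/c^ch × C/c
Allele dominance: C > c^ch > c^h > c
Offspring genotypes: 1 C/C, 1 C/c, 1 C/c^ch, 1 c^ch/c
Phenotype counts: 3 full color, 1 chinchilla
full color: 3 out of 4 → fraction 3/4
Expected count = 3/4 × 588 = 441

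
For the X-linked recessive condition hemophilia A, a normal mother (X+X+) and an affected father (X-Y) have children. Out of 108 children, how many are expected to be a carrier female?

Cross: X+X+ × X-Y
Offspring: 2 X+X-, 2 X+Y
Probability of a carrier female: 2/4 = 1/2
Expected count = 1/2 × 108 = 54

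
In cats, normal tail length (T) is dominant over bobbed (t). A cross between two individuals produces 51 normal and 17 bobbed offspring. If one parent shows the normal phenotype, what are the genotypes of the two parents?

Observed offspring: 51 normal, 17 bobbed
The observed ratio simplifies to 3:1. Bobbed (tt) offspring appear, so each parent must contribute one t allele. The parent stated to show normal carries T, so it is Tt. The other parent is then either Tt or tt: Tt × tt would give a 1:1 split, whereas Tt × Tt gives 3:1 — matching the data. So both parents are heterozygous (Tt × Tt).
Parent genotypes: Tt × Tt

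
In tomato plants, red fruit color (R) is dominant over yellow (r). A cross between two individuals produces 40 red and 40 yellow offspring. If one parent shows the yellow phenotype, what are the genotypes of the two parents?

Observed offspring: 40 red, 40 yellow
The observed ratio simplifies to 1:1. One parent shows yellow, so its genotype must be rr. A 1:1 offspring split requires the other parent to be heterozygous (Rr).
Parent genotypes: rr × Rr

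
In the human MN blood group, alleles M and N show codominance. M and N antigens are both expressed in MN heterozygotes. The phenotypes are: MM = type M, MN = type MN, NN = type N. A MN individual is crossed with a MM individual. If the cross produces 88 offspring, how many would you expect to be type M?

Punnett square for MN × MM:
Offspring genotypes: 2 MM, 2 MN
Phenotype counts: 2 type M, 2 type MN
type M: 2 out of 4 → fraction 1/2
Expected count = 1/2 × 88 = 44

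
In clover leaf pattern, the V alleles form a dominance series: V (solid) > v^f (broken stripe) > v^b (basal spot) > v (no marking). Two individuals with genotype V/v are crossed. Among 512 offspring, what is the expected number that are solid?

Cross: V/v × V/v
Allele dominance: V > v^f > v^b > v
Offspring genotypes: 1 V/V, 2 V/v, 1 v/v
Phenotype counts: 3 solid, 1 unmarked
solid: 3 out of 4 → fraction 3/4
Expected count = 3/4 × 512 = 384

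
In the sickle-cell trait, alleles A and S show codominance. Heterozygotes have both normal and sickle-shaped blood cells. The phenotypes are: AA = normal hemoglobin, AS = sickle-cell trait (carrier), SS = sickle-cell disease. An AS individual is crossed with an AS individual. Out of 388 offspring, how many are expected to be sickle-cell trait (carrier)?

Punnett square for AS × AS:
Offspring genotypes: 1 AA, 2 AS, 1 SS
Phenotype counts: 1 normal hemoglobin, 2 sickle-cell trait (carrier), 1 sickle-cell disease
sickle-cell trait (carrier): 2 out of 4 → fraction 1/2
Expected count = 1/2 × 388 = 194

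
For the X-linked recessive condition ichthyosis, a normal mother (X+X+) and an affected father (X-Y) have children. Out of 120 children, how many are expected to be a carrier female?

Cross: X+X+ × X-Y
Offspring: 2 X+X-, 2 X+Y
Probability of a carrier female: 2/4 = 1/2
Expected count = 1/2 × 120 = 60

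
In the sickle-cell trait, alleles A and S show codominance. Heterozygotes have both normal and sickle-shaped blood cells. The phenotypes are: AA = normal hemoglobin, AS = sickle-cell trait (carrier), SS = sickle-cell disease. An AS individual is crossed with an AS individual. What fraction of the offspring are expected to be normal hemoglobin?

Punnett square for AS × AS:
Offspring genotypes: 1 AA, 2 AS, 1 SS
Phenotype counts: 1 normal hemoglobin, 2 sickle-cell trait (carrier), 1 sickle-cell disease
normal hemoglobin: 1 out of 4
Probability: 1/4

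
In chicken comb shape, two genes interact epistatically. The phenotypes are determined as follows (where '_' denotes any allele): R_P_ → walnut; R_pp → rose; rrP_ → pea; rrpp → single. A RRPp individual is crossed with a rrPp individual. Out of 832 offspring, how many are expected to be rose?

Cross: RRPp × rrPp — consider each gene separately:
R gene: RR × rr → 4 Rr → 4 R_ (out of 4)
P gene: Pp × Pp → 1 PP, 2 Pp, 1 pp → 3 P_ : 1 pp (out of 4)
Genotype classes (out of 4 × 4 = 16): R_P_ = 4×3 = 12; R_pp = 4×1 = 4
Apply the phenotype rules: R_P_ (12) → walnut; R_pp (4) → rose
Phenotype counts (out of 16): 12 walnut, 4 rose
rose: 4 out of 16 → fraction 1/4
Expected count = 1/4 × 832 = 208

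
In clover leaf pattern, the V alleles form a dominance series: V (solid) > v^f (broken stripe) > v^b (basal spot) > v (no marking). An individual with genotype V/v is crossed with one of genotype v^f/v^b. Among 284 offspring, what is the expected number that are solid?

Cross: V/v × v^f/v^b
Allele dominance: V > v^f > v^b > v
Offspring genotypes: 1 V/v^f, 1 V/v^b, 1 v^f/v, 1 v^b/v
Phenotype counts: 2 solid, 1 broken stripe, 1 basal spot
solid: 2 out of 4 → fraction 1/2
Expected count = 1/2 × 284 = 142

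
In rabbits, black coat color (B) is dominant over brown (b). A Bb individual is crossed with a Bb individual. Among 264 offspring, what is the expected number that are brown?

Punnett square for Bb × Bb:
Offspring genotypes: 1 BB, 2 Bb, 1 bb
black: 3, brown: 1
brown: 1 out of 4 → fraction 1/4
Expected count = 1/4 × 264 = 66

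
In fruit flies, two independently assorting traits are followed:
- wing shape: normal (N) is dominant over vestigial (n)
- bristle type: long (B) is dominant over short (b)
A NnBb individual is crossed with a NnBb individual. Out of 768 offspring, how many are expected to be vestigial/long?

Dihybrid cross NnBb × NnBb — consider each gene separately:
wing shape: Nn × Nn → 1 NN, 2 Nn, 1 nn → 3 N_ : 1 nn (out of 4)
bristle type: Bb × Bb → 1 BB, 2 Bb, 1 bb → 3 B_ : 1 bb (out of 4)
Combine (counts out of 4 × 4 = 16): normal/long (N_B_) = 3×3 = 9; normal/short (N_bb) = 3×1 = 3; vestigial/long (nnB_) = 1×3 = 3; vestigial/short (nnbb) = 1×1 = 1
Phenotype counts (out of 16): 9 normal/long, 3 normal/short, 3 vestigial/long, 1 vestigial/short
vestigial/long: 3 out of 16 → fraction 3/16
Expected count = 3/16 × 768 = 144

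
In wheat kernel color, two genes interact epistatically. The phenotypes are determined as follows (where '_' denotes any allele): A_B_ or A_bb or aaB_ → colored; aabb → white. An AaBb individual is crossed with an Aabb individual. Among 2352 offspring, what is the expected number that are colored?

Cross: AaBb × Aabb — consider each gene separately:
A gene: Aa × Aa → 1 AA, 2 Aa, 1 aa → 3 A_ : 1 aa (out of 4)
B gene: Bb × bb → 2 Bb, 2 bb → 2 B_ : 2 bb (out of 4)
Genotype classes (out of 4 × 4 = 16): A_B_ = 3×2 = 6; A_bb = 3×2 = 6; aaB_ = 1×2 = 2; aabb = 1×2 = 2
Apply the phenotype rules: A_B_ (6) + A_bb (6) + aaB_ (2) → colored; aabb (2) → white
Phenotype counts (out of 16): 14 colored, 2 white
colored: 14 out of 16 → fraction 7/8
Expected count = 7/8 × 2352 = 2058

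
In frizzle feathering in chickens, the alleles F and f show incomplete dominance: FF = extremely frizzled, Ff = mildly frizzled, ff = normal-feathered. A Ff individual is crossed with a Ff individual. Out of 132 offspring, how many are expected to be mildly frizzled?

Punnett square for Ff × Ff:
Offspring genotypes: 1 FF, 2 Ff, 1 ff
Phenotype counts: 1 extremely frizzled, 2 mildly frizzled, 1 normal-feathered
mildly frizzled: 2 out of 4 → fraction 1/2
Expected count = 1/2 × 132 = 66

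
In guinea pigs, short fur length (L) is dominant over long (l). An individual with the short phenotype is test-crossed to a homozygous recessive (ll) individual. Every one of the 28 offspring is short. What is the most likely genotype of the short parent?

Test cross: ? × ll
All offspring are short.
If the unknown parent were heterozygous (Ll), about half of 28 offspring would be long; none are. The unknown parent is most likely homozygous dominant (LL).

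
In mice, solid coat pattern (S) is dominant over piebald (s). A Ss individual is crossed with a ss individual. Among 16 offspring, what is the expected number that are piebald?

Punnett square for Ss × ss:
Offspring genotypes: 2 Ss, 2 ss
solid: 2, piebald: 2
piebald: 2 out of 4 → fraction 1/2
Expected count = 1/2 × 16 = 8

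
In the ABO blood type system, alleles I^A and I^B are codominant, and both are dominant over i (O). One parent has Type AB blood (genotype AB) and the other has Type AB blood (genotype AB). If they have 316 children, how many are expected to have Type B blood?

Cross: AB × AB
Possible offspring genotypes: 1 AA, 2 AB, 1 BB
Blood type counts: 1 Type A, 2 Type AB, 1 Type B
Probability of Type B: 1/4
Expected count = 1/4 × 316 = 79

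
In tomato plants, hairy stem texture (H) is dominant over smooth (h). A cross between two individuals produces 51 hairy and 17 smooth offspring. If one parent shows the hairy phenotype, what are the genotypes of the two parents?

Observed offspring: 51 hairy, 17 smooth
The observed ratio simplifies to 3:1. Smooth (hh) offspring appear, so each parent must contribute one h allele. The parent stated to show hairy carries H, so it is Hh. The other parent is then either Hh or hh: Hh × hh would give a 1:1 split, whereas Hh × Hh gives 3:1 — matching the data. So both parents are heterozygous (Hh × Hh).
Parent genotypes: Hh × Hh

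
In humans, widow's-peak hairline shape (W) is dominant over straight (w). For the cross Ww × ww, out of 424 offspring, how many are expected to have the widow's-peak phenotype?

Punnett square for Ww × ww:
Offspring genotypes: 2 Ww, 2 ww
Total offspring: 4
Count with target: 2
Probability: 2/4 = 1/2
Expected count = 1/2 × 424 = 212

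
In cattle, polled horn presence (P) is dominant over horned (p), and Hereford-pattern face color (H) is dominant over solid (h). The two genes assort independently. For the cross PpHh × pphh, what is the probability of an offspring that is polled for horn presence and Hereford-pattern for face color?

Dihybrid cross PpHh × pphh — consider each gene separately:
horn presence: Pp × pp → 2 Pp, 2 pp → 2 P_ : 2 pp (out of 4)
face color: Hh × hh → 2 Hh, 2 hh → 2 H_ : 2 hh (out of 4)
Looking for: polled (P_) and Hereford-pattern (H_)
P(polled) = 2/4, P(Hereford-pattern) = 2/4
P(both) = 2/4 × 2/4 = 4/16 = 1/4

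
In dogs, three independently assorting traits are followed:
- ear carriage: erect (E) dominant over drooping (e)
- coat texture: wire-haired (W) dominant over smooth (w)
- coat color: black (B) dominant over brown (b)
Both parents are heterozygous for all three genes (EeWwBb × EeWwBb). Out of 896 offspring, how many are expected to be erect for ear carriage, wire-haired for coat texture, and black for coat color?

Trihybrid cross: EeWwBb × EeWwBb
Each trait segregates independently with a 3:1 phenotypic ratio, so each gene contributes 3/4 (dominant) or 1/4 (recessive).
Target: erect (ear carriage), wire-haired (coat texture), black (coat color)
Probability = product of independent per-trait probabilities
= 3/4 × 3/4 × 3/4 = 27/64
Expected count = 27/64 × 896 = 378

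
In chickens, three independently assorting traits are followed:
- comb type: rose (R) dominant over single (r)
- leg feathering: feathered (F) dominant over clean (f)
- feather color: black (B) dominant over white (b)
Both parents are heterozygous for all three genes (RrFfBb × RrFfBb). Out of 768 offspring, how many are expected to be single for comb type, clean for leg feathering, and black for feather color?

Trihybrid cross: RrFfBb × RrFfBb
Each trait segregates independently with a 3:1 phenotypic ratio, so each gene contributes 3/4 (dominant) or 1/4 (recessive).
Target: single (comb type), clean (leg feathering), black (feather color)
Probability = product of independent per-trait probabilities
= 1/4 × 1/4 × 3/4 = 3/64
Expected count = 3/64 × 768 = 36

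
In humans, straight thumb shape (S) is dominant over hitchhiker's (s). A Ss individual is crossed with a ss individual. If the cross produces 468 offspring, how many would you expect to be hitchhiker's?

Punnett square for Ss × ss:
Offspring genotypes: 2 Ss, 2 ss
straight: 2, hitchhiker's: 2
hitchhiker's: 2 out of 4 → fraction 1/2
Expected count = 1/2 × 468 = 234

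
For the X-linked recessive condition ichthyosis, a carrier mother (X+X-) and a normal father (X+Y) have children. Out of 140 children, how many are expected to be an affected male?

Cross: X+X- × X+Y
Offspring: 1 X+X+, 1 X+Y, 1 X+X-, 1 X-Y
Probability of an affected male: 1/4
Expected count = 1/4 × 140 = 35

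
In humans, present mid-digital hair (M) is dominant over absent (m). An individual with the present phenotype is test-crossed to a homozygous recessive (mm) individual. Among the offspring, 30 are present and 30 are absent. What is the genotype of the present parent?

Test cross: ? × mm
Offspring: 30 present, 30 absent — approximately 1:1.
A 1:1 ratio in a test cross indicates the unknown parent is heterozygous (Mm).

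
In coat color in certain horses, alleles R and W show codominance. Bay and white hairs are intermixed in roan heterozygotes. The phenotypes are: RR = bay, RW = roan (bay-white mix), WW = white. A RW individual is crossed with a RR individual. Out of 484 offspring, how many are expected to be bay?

Punnett square for RW × RR:
Offspring genotypes: 2 RR, 2 RW
Phenotype counts: 2 bay, 2 roan (bay-white mix)
bay: 2 out of 4 → fraction 1/2
Expected count = 1/2 × 484 = 242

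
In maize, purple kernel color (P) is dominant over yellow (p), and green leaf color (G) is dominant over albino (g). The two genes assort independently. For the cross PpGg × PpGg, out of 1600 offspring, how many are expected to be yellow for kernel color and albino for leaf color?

Dihybrid cross PpGg × PpGg — consider each gene separately:
kernel color: Pp × Pp → 1 PP, 2 Pp, 1 pp → 3 P_ : 1 pp (out of 4)
leaf color: Gg × Gg → 1 GG, 2 Gg, 1 gg → 3 G_ : 1 gg (out of 4)
Looking for: yellow (pp) and albino (gg)
P(yellow) = 1/4, P(albino) = 1/4
P(both) = 1/4 × 1/4 = 1/16
Expected count = 1/16 × 1600 = 100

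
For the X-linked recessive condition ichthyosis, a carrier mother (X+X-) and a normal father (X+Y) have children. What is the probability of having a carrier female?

Cross: X+X- × X+Y
Offspring: 1 X+X+, 1 X+Y, 1 X+X-, 1 X-Y
Probability of a carrier female: 1/4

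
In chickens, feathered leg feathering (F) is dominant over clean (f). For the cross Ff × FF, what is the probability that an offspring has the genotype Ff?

Punnett square for Ff × FF:
Offspring genotypes: 2 FF, 2 Ff
Total offspring: 4
Count with target: 2
Probability: 2/4 = 1/2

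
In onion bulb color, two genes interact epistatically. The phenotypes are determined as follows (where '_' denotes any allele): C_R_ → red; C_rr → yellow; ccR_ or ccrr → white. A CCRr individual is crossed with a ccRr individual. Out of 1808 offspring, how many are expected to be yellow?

Cross: CCRr × ccRr — consider each gene separately:
C gene: CC × cc → 4 Cc → 4 C_ (out of 4)
R gene: Rr × Rr → 1 RR, 2 Rr, 1 rr → 3 R_ : 1 rr (out of 4)
Genotype classes (out of 4 × 4 = 16): C_R_ = 4×3 = 12; C_rr = 4×1 = 4
Apply the phenotype rules: C_R_ (12) → red; C_rr (4) → yellow
Phenotype counts (out of 16): 12 red, 4 yellow
yellow: 4 out of 16 → fraction 1/4
Expected count = 1/4 × 1808 = 452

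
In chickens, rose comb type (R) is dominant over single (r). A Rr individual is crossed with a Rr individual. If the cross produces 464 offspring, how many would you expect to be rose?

Punnett square for Rr × Rr:
Offspring genotypes: 1 RR, 2 Rr, 1 rr
rose: 3, single: 1
rose: 3 out of 4 → fraction 3/4
Expected count = 3/4 × 464 = 348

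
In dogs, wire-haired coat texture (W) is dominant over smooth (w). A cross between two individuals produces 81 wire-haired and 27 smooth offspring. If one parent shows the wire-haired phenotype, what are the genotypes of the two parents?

Observed offspring: 81 wire-haired, 27 smooth
The observed ratio simplifies to 3:1. Smooth (ww) offspring appear, so each parent must contribute one w allele. The parent stated to show wire-haired carries W, so it is Ww. The other parent is then either Ww or ww: Ww × ww would give a 1:1 split, whereas Ww × Ww gives 3:1 — matching the data. So both parents are heterozygous (Ww × Ww).
Parent genotypes: Ww × Ww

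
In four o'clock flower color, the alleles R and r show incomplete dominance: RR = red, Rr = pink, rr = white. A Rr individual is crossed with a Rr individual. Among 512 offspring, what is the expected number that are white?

Punnett square for Rr × Rr:
Offspring genotypes: 1 RR, 2 Rr, 1 rr
Phenotype counts: 1 red, 2 pink, 1 white
white: 1 out of 4 → fraction 1/4
Expected count = 1/4 × 512 = 128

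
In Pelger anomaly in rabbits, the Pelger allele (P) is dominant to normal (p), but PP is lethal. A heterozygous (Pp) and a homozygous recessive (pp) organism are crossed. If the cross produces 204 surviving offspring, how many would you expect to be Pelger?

Cross: Pp × pp
Punnett square offspring (before lethality): 2 Pp, 2 pp
No PP offspring are produced in this cross.
Pelger: 2 out of 4 → fraction 1/2
Expected count = 1/2 × 204 = 102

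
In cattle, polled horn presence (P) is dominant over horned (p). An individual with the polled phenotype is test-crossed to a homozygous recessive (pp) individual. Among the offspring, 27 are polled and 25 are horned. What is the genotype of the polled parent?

Test cross: ? × pp
Offspring: 27 polled, 25 horned — approximately 1:1.
A 1:1 ratio in a test cross indicates the unknown parent is heterozygous (Pp).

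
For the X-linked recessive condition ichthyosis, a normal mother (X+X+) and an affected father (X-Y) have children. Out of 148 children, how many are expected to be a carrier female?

Cross: X+X+ × X-Y
Offspring: 2 X+X-, 2 X+Y
Probability of a carrier female: 2/4 = 1/2
Expected count = 1/2 × 148 = 74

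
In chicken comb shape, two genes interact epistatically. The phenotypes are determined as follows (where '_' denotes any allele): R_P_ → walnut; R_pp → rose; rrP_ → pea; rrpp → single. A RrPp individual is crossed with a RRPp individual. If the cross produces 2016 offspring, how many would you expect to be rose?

Cross: RrPp × RRPp — consider each gene separately:
R gene: Rr × RR → 2 RR, 2 Rr → 4 R_ (out of 4)
P gene: Pp × Pp → 1 PP, 2 Pp, 1 pp → 3 P_ : 1 pp (out of 4)
Genotype classes (out of 4 × 4 = 16): R_P_ = 4×3 = 12; R_pp = 4×1 = 4
Apply the phenotype rules: R_P_ (12) → walnut; R_pp (4) → rose
Phenotype counts (out of 16): 12 walnut, 4 rose
rose: 4 out of 16 → fraction 1/4
Expected count = 1/4 × 2016 = 504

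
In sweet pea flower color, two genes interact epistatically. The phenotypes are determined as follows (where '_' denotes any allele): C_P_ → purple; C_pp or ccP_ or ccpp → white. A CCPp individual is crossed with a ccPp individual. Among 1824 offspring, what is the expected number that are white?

Cross: CCPp × ccPp — consider each gene separately:
C gene: CC × cc → 4 Cc → 4 C_ (out of 4)
P gene: Pp × Pp → 1 PP, 2 Pp, 1 pp → 3 P_ : 1 pp (out of 4)
Genotype classes (out of 4 × 4 = 16): C_P_ = 4×3 = 12; C_pp = 4×1 = 4
Apply the phenotype rules: C_P_ (12) → purple; C_pp (4) → white
Phenotype counts (out of 16): 12 purple, 4 white
white: 4 out of 16 → fraction 1/4
Expected count = 1/4 × 1824 = 456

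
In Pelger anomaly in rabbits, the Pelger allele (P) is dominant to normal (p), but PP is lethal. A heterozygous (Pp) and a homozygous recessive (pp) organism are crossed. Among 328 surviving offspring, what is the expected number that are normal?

Cross: Pp × pp
Punnett square offspring (before lethality): 2 Pp, 2 pp
No PP offspring are produced in this cross.
normal: 2 out of 4 → fraction 1/2
Expected count = 1/2 × 328 = 164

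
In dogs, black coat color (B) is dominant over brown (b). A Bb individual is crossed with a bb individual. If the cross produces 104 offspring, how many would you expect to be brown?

Punnett square for Bb × bb:
Offspring genotypes: 2 Bb, 2 bb
black: 2, brown: 2
brown: 2 out of 4 → fraction 1/2
Expected count = 1/2 × 104 = 52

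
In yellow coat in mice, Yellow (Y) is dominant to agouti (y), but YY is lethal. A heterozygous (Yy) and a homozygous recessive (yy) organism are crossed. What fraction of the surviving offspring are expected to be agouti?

Cross: Yy × yy
Punnett square offspring (before lethality): 2 Yy, 2 yy
No YY offspring are produced in this cross.
agouti: 2 out of 4
Probability: 2/4 = 1/2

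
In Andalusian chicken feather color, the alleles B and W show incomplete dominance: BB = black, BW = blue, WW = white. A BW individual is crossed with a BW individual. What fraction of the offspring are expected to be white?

Punnett square for BW × BW:
Offspring genotypes: 1 BB, 2 BW, 1 WW
Phenotype counts: 1 black, 2 blue, 1 white
white: 1 out of 4
Probability: 1/4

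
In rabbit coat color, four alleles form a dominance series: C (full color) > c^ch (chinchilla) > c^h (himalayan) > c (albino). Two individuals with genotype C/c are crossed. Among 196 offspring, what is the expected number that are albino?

Cross: C/c × C/c
Allele dominance: C > c^ch > c^h > c
Offspring genotypes: 1 C/C, 2 C/c, 1 c/c
Phenotype counts: 3 full color, 1 albino
albino: 1 out of 4 → fraction 1/4
Expected count = 1/4 × 196 = 49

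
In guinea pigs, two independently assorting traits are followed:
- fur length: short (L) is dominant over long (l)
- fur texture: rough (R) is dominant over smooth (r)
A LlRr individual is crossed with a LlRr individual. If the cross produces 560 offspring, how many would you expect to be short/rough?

Dihybrid cross LlRr × LlRr — consider each gene separately:
fur length: Ll × Ll → 1 LL, 2 Ll, 1 ll → 3 L_ : 1 ll (out of 4)
fur texture: Rr × Rr → 1 RR, 2 Rr, 1 rr → 3 R_ : 1 rr (out of 4)
Combine (counts out of 4 × 4 = 16): short/rough (L_R_) = 3×3 = 9; short/smooth (L_rr) = 3×1 = 3; long/rough (llR_) = 1×3 = 3; long/smooth (llrr) = 1×1 = 1
Phenotype counts (out of 16): 9 short/rough, 3 short/smooth, 3 long/rough, 1 long/smooth
short/rough: 9 out of 16 → fraction 9/16
Expected count = 9/16 × 560 = 315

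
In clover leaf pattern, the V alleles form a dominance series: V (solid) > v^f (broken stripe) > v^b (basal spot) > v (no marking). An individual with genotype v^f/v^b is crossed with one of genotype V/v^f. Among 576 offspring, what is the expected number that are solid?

Cross: v^f/v^b × V/v^f
Allele dominance: V > v^f > v^b > v
Offspring genotypes: 1 V/v^f, 1 v^f/v^f, 1 V/v^b, 1 v^f/v^b
Phenotype counts: 2 solid, 2 broken stripe
solid: 2 out of 4 → fraction 1/2
Expected count = 1/2 × 576 = 288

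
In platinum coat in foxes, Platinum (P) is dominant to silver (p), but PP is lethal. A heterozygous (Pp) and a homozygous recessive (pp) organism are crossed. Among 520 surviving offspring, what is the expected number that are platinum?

Cross: Pp × pp
Punnett square offspring (before lethality): 2 Pp, 2 pp
No PP offspring are produced in this cross.
platinum: 2 out of 4 → fraction 1/2
Expected count = 1/2 × 520 = 260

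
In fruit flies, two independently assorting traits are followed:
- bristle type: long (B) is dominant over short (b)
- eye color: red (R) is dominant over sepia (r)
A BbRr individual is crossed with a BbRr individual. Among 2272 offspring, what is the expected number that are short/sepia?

Dihybrid cross BbRr × BbRr — consider each gene separately:
bristle type: Bb × Bb → 1 BB, 2 Bb, 1 bb → 3 B_ : 1 bb (out of 4)
eye color: Rr × Rr → 1 RR, 2 Rr, 1 rr → 3 R_ : 1 rr (out of 4)
Combine (counts out of 4 × 4 = 16): long/red (B_R_) = 3×3 = 9; long/sepia (B_rr) = 3×1 = 3; short/red (bbR_) = 1×3 = 3; short/sepia (bbrr) = 1×1 = 1
Phenotype counts (out of 16): 9 long/red, 3 long/sepia, 3 short/red, 1 short/sepia
short/sepia: 1 out of 16 → fraction 1/16
Expected count = 1/16 × 2272 = 142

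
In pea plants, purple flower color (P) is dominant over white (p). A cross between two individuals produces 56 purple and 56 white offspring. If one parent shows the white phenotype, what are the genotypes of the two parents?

Observed offspring: 56 purple, 56 white
The observed ratio simplifies to 1:1. One parent shows white, so its genotype must be pp. A 1:1 offspring split requires the other parent to be heterozygous (Pp).
Parent genotypes: pp × Pp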